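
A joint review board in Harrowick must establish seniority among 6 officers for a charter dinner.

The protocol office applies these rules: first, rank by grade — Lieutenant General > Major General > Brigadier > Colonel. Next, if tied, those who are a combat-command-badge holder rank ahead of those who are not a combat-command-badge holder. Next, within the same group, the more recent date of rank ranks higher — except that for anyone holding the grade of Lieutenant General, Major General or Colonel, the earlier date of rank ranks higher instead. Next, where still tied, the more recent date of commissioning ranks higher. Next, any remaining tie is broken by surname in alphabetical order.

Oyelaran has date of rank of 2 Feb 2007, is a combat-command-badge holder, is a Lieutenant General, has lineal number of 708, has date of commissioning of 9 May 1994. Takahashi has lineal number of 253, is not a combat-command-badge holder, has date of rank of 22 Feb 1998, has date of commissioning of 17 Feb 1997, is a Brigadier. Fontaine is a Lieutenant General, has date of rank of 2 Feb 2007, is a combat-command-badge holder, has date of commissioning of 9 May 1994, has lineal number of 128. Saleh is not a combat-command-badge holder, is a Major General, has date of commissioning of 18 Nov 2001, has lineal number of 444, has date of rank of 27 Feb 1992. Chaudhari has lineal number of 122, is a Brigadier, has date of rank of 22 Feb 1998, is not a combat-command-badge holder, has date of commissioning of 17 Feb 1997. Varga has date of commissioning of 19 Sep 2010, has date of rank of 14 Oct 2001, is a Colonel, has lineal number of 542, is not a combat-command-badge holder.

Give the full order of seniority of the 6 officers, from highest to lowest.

Fontaine, Oyelaran, Saleh, Chaudhari, Takahashi, Varga

By grade: Fontaine and Oyelaran (Lieutenant General); then Saleh (Major General); then Chaudhari and Takahashi (Brigadier); then Varga (Colonel).
Fontaine and Oyelaran are each a combat-command-badge holder, so the next rule applies.
Fontaine and Oyelaran both have date of rank 2 Feb 2007, so the next rule applies.
Fontaine and Oyelaran both have date of commissioning 9 May 1994, so the next rule applies.
Among Fontaine and Oyelaran, alphabetically by surname: Fontaine before Oyelaran.
Chaudhari and Takahashi are each not a combat-command-badge holder, so the next rule applies.
Chaudhari and Takahashi both have date of rank 22 Feb 1998, so the next rule applies.
Chaudhari and Takahashi both have date of commissioning 17 Feb 1997, so the next rule applies.
Among Chaudhari and Takahashi, alphabetically by surname: Chaudhari before Takahashi.
Full order: Fontaine, Oyelaran, Saleh, Chaudhari, Takahashi, Varga.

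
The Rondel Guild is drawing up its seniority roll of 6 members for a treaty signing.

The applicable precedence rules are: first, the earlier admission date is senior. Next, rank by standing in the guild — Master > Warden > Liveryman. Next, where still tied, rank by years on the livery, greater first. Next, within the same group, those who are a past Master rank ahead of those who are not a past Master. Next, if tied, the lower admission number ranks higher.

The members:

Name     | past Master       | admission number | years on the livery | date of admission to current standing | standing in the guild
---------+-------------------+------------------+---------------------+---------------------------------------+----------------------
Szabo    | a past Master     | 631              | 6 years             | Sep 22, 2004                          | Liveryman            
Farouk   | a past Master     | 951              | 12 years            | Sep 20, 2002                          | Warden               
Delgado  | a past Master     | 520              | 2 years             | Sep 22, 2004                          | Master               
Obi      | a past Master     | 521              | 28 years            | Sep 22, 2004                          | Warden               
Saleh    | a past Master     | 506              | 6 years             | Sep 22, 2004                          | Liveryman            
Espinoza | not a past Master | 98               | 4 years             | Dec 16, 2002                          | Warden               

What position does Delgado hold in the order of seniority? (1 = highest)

By date of admission to current standing (earlier first): Farouk (Sep 20, 2002); then Espinoza (Dec 16, 2002); then Delgado, Obi, Saleh and Szabo (each Sep 22, 2004).
Among Delgado, Obi, Saleh and Szabo, by standing in the guild: Delgado (Master) before Obi (Warden) before Saleh and Szabo (Liveryman).
Saleh and Szabo both have years on the livery 6 years, so the next rule applies.
Saleh and Szabo are each a past Master, so the next rule applies.
Among Saleh and Szabo, by admission number (lower first): Saleh (506) before Szabo (631).
Order: Farouk, Espinoza, Delgado, Obi, Saleh, Szabo. So position 3.

3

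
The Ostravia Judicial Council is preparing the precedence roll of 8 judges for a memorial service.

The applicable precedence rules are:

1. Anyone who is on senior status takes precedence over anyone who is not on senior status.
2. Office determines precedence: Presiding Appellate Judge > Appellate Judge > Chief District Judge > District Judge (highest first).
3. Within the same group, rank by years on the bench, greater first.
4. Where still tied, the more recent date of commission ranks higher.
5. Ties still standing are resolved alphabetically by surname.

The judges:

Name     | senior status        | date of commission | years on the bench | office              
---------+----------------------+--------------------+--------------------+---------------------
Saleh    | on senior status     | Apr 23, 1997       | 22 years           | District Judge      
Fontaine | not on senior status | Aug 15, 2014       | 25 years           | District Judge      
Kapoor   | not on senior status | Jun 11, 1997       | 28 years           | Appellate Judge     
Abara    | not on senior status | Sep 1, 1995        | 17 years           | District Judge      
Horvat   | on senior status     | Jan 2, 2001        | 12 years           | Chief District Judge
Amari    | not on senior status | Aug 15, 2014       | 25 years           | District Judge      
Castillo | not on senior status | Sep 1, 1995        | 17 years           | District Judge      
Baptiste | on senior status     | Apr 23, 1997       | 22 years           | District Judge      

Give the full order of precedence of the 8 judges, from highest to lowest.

Horvat, Baptiste, Saleh, Kapoor, Amari, Fontaine, Abara, Castillo

By the first rule: Horvat, Baptiste and Saleh (each on senior status); then Kapoor, Amari, Fontaine, Abara and Castillo (each not on senior status).
Among Horvat, Baptiste and Saleh, by office: Horvat (Chief District Judge) before Baptiste and Saleh (District Judge).
Baptiste and Saleh both have years on the bench 22 years, so the next rule applies.
Baptiste and Saleh both have date of commission Apr 23, 1997, so the next rule applies.
Among Baptiste and Saleh, alphabetically by surname: Baptiste before Saleh.
Among Kapoor, Amari, Fontaine, Abara and Castillo, by office: Kapoor (Appellate Judge) before Amari, Fontaine, Abara and Castillo (District Judge).
Among Amari, Fontaine, Abara and Castillo, by years on the bench (higher first): Amari and Fontaine (25 years) before Abara and Castillo (17 years).
Amari and Fontaine both have date of commission Aug 15, 2014, so the next rule applies.
Among Amari and Fontaine, alphabetically by surname: Amari before Fontaine.
Abara and Castillo both have date of commission Sep 1, 1995, so the next rule applies.
Among Abara and Castillo, alphabetically by surname: Abara before Castillo.
Full order: Horvat, Baptiste, Saleh, Kapoor, Amari, Fontaine, Abara, Castillo.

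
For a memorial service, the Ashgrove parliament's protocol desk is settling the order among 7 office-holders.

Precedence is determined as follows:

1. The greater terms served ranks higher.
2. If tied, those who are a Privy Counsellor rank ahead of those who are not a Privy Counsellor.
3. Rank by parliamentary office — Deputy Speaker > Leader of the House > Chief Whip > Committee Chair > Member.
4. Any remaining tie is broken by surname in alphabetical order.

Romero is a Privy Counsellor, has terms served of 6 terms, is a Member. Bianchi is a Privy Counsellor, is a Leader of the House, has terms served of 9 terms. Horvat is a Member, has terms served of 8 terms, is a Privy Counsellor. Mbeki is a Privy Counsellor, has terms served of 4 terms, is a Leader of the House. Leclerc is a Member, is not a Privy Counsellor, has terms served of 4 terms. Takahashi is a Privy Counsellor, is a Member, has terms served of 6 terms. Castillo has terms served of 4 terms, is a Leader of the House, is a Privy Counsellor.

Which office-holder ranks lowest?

Leclerc

By terms served (higher first): Bianchi (9 terms); then Horvat (8 terms); then Romero and Takahashi (both 6 terms); then Castillo, Mbeki and Leclerc (each 4 terms).
Romero and Takahashi are each a Privy Counsellor, so the next rule applies.
Romero and Takahashi are each Member, so the next rule applies.
Among Romero and Takahashi, alphabetically by surname: Romero before Takahashi.
Among Castillo, Mbeki and Leclerc, a Privy Counsellor before not a Privy Counsellor: Castillo and Mbeki (a Privy Counsellor) before Leclerc (not a Privy Counsellor).
Castillo and Mbeki are each Leader of the House, so the next rule applies.
Among Castillo and Mbeki, alphabetically by surname: Castillo before Mbeki.
Order: Bianchi, Horvat, Romero, Takahashi, Castillo, Mbeki, Leclerc.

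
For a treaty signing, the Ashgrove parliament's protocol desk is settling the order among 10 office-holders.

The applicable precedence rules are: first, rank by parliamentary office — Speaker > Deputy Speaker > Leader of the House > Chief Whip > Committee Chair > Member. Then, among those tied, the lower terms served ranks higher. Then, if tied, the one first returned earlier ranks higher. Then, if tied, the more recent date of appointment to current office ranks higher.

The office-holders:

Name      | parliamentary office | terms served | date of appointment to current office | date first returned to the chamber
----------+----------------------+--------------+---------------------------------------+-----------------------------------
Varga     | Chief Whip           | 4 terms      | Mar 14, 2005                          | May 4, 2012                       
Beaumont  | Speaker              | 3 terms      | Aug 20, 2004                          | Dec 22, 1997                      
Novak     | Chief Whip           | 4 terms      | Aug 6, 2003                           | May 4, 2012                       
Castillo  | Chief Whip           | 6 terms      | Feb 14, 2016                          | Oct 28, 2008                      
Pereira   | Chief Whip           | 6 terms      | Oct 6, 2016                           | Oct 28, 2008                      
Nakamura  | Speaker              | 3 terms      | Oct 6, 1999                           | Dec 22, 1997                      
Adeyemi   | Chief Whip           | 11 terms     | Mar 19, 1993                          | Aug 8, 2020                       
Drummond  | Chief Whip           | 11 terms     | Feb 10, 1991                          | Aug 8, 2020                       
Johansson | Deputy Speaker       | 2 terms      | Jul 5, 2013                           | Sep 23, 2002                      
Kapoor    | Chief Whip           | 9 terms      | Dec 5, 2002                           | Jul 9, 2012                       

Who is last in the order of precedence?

By parliamentary office: Beaumont and Nakamura (Speaker); then Johansson (Deputy Speaker); then Varga, Novak, Pereira, Castillo, Kapoor, Adeyemi and Drummond (Chief Whip).
Beaumont and Nakamura both have terms served 3 terms, so the next rule applies.
Beaumont and Nakamura both have date first returned to the chamber Dec 22, 1997, so the next rule applies.
Among Beaumont and Nakamura, by date of appointment to current office (later first): Beaumont (Aug 20, 2004) before Nakamura (Oct 6, 1999).
Among Varga, Novak, Pereira, Castillo, Kapoor, Adeyemi and Drummond, by terms served (lower first): Varga and Novak (4 terms) before Pereira and Castillo (6 terms) before Kapoor (9 terms) before Adeyemi and Drummond (11 terms).
Varga and Novak both have date first returned to the chamber May 4, 2012, so the next rule applies.
Among Varga and Novak, by date of appointment to current office (later first): Varga (Mar 14, 2005) before Novak (Aug 6, 2003).
Pereira and Castillo both have date first returned to the chamber Oct 28, 2008, so the next rule applies.
Among Pereira and Castillo, by date of appointment to current office (later first): Pereira (Oct 6, 2016) before Castillo (Feb 14, 2016).
Adeyemi and Drummond both have date first returned to the chamber Aug 8, 2020, so the next rule applies.
Among Adeyemi and Drummond, by date of appointment to current office (later first): Adeyemi (Mar 19, 1993) before Drummond (Feb 10, 1991).
Order: Beaumont, Nakamura, Johansson, Varga, Novak, Pereira, Castillo, Kapoor, Adeyemi, Drummond.

Drummond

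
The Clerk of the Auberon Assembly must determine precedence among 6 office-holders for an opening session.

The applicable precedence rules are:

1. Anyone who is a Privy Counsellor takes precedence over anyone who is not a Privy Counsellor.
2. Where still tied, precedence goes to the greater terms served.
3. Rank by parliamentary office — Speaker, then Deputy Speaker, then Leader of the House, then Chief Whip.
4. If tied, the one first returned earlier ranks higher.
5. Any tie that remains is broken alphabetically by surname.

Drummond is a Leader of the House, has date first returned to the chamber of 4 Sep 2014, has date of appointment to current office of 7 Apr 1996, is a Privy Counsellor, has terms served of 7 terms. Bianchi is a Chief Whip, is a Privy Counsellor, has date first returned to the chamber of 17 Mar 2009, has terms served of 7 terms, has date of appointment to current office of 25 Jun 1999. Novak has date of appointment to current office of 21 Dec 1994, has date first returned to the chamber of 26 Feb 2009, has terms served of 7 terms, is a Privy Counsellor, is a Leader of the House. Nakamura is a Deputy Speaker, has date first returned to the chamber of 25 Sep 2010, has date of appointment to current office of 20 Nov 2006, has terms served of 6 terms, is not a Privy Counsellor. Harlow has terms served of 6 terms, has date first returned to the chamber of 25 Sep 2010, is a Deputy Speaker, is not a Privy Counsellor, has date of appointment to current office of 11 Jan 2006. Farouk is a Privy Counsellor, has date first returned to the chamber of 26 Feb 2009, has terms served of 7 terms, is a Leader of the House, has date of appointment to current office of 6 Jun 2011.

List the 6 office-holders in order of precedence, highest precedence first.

By the first rule: Farouk, Novak, Drummond and Bianchi (each a Privy Counsellor); then Harlow and Nakamura (both not a Privy Counsellor).
Farouk, Novak, Drummond and Bianchi all have terms served 7 terms, so the next rule applies.
Among Farouk, Novak, Drummond and Bianchi, by parliamentary office: Farouk, Novak and Drummond (Leader of the House) before Bianchi (Chief Whip).
Among Farouk, Novak and Drummond, by date first returned to the chamber (earlier first): Farouk and Novak (26 Feb 2009) before Drummond (4 Sep 2014).
Among Farouk and Novak, alphabetically by surname: Farouk before Novak.
Harlow and Nakamura both have terms served 6 terms, so the next rule applies.
Harlow and Nakamura are each Deputy Speaker, so the next rule applies.
Harlow and Nakamura both have date first returned to the chamber 25 Sep 2010, so the next rule applies.
Among Harlow and Nakamura, alphabetically by surname: Harlow before Nakamura.
Full order: Farouk, Novak, Drummond, Bianchi, Harlow, Nakamura.

Farouk, Novak, Drummond, Bianchi, Harlow, Nakamura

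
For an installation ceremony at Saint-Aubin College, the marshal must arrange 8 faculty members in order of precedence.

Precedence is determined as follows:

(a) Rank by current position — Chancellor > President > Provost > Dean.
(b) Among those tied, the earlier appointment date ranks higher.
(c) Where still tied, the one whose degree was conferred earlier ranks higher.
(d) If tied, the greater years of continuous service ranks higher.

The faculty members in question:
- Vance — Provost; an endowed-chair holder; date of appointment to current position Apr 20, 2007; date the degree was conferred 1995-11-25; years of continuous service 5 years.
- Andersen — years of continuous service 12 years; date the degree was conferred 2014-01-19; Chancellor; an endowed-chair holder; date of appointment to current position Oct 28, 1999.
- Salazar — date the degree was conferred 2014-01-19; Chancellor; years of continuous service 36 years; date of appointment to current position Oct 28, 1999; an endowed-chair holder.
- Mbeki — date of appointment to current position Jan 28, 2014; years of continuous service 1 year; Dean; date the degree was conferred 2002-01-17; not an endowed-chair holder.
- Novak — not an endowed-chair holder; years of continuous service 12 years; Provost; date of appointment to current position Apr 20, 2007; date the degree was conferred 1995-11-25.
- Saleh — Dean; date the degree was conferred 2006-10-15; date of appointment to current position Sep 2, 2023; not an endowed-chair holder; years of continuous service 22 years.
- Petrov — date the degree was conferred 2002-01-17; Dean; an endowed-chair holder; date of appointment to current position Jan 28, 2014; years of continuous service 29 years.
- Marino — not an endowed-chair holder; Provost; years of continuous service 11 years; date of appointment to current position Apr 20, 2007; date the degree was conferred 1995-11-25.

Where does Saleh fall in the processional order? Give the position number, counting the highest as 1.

By current position: Salazar and Andersen (Chancellor); then Novak, Marino and Vance (Provost); then Petrov, Mbeki and Saleh (Dean).
Salazar and Andersen both have date of appointment to current position Oct 28, 1999, so the next rule applies.
Salazar and Andersen both have date the degree was conferred 2014-01-19, so the next rule applies.
Among Salazar and Andersen, by years of continuous service (higher first): Salazar (36 years) before Andersen (12 years).
Novak, Marino and Vance all have date of appointment to current position Apr 20, 2007, so the next rule applies.
Novak, Marino and Vance all have date the degree was conferred 1995-11-25, so the next rule applies.
Among Novak, Marino and Vance, by years of continuous service (higher first): Novak (12 years) before Marino (11 years) before Vance (5 years).
Among Petrov, Mbeki and Saleh, by date of appointment to current position (earlier first): Petrov and Mbeki (Jan 28, 2014) before Saleh (Sep 2, 2023).
Petrov and Mbeki both have date the degree was conferred 2002-01-17, so the next rule applies.
Among Petrov and Mbeki, by years of continuous service (higher first): Petrov (29 years) before Mbeki (1 year).
Order: Salazar, Andersen, Novak, Marino, Vance, Petrov, Mbeki, Saleh. So position 8.

8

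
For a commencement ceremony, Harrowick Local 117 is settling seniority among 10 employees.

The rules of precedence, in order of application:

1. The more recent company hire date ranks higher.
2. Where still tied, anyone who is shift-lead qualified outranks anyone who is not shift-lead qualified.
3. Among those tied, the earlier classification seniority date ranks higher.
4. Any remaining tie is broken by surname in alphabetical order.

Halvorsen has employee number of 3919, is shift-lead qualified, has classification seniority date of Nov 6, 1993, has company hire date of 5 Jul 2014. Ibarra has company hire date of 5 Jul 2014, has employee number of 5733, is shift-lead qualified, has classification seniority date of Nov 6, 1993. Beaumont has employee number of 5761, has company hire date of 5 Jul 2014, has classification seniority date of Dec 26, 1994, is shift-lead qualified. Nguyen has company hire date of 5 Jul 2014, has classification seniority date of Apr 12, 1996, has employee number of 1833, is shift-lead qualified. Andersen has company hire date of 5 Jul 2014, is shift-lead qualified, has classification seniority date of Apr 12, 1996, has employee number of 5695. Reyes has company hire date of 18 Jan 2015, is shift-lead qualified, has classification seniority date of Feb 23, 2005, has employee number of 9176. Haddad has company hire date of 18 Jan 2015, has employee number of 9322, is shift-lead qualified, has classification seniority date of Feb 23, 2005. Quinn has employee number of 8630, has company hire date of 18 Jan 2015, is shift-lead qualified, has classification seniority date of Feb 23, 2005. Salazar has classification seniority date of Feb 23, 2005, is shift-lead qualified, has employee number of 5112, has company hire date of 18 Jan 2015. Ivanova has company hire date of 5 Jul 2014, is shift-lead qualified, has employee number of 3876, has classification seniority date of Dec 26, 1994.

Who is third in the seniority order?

By company hire date (later first): Haddad, Quinn, Reyes and Salazar (each 18 Jan 2015); then Halvorsen, Ibarra, Beaumont, Ivanova, Andersen and Nguyen (each 5 Jul 2014).
Haddad, Quinn, Reyes and Salazar are each shift-lead qualified, so the next rule applies.
Haddad, Quinn, Reyes and Salazar all have classification seniority date Feb 23, 2005, so the next rule applies.
Among Haddad, Quinn, Reyes and Salazar, alphabetically by surname: Haddad before Quinn before Reyes before Salazar.
Halvorsen, Ibarra, Beaumont, Ivanova, Andersen and Nguyen are each shift-lead qualified, so the next rule applies.
Among Halvorsen, Ibarra, Beaumont, Ivanova, Andersen and Nguyen, by classification seniority date (earlier first): Halvorsen and Ibarra (Nov 6, 1993) before Beaumont and Ivanova (Dec 26, 1994) before Andersen and Nguyen (Apr 12, 1996).
Among Halvorsen and Ibarra, alphabetically by surname: Halvorsen before Ibarra.
Among Beaumont and Ivanova, alphabetically by surname: Beaumont before Ivanova.
Among Andersen and Nguyen, alphabetically by surname: Andersen before Nguyen.
Order: Haddad, Quinn, Reyes, Salazar, Halvorsen, Ibarra, Beaumont, Ivanova, Andersen, Nguyen.

Reyes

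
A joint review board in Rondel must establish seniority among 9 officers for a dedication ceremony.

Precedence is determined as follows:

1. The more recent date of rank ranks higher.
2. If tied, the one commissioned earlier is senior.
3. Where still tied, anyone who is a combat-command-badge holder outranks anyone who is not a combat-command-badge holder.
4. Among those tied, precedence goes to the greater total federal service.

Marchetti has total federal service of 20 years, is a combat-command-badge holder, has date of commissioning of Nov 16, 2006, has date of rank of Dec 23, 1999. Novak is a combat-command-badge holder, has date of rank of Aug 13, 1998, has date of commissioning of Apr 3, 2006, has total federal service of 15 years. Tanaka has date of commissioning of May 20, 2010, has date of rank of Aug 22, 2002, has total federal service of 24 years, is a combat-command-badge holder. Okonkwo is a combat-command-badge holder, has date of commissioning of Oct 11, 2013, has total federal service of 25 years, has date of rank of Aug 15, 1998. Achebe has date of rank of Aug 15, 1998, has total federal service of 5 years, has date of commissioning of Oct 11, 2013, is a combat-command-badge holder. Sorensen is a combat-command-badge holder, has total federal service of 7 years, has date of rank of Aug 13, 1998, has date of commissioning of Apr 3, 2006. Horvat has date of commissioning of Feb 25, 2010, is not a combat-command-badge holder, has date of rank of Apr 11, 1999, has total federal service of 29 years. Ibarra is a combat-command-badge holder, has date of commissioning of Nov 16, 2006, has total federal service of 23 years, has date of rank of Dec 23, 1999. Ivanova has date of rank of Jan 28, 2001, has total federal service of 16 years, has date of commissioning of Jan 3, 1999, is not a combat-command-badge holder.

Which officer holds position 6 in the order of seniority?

Okonkwo

By date of rank (later first): Tanaka (Aug 22, 2002); then Ivanova (Jan 28, 2001); then Ibarra and Marchetti (both Dec 23, 1999); then Horvat (Apr 11, 1999); then Okonkwo and Achebe (both Aug 15, 1998); then Novak and Sorensen (both Aug 13, 1998).
Ibarra and Marchetti both have date of commissioning Nov 16, 2006, so the next rule applies.
Ibarra and Marchetti are each a combat-command-badge holder, so the next rule applies.
Among Ibarra and Marchetti, by total federal service (higher first): Ibarra (23 years) before Marchetti (20 years).
Okonkwo and Achebe both have date of commissioning Oct 11, 2013, so the next rule applies.
Okonkwo and Achebe are each a combat-command-badge holder, so the next rule applies.
Among Okonkwo and Achebe, by total federal service (higher first): Okonkwo (25 years) before Achebe (5 years).
Novak and Sorensen both have date of commissioning Apr 3, 2006, so the next rule applies.
Novak and Sorensen are each a combat-command-badge holder, so the next rule applies.
Among Novak and Sorensen, by total federal service (higher first): Novak (15 years) before Sorensen (7 years).
Order: Tanaka, Ivanova, Ibarra, Marchetti, Horvat, Okonkwo, Achebe, Novak, Sorensen.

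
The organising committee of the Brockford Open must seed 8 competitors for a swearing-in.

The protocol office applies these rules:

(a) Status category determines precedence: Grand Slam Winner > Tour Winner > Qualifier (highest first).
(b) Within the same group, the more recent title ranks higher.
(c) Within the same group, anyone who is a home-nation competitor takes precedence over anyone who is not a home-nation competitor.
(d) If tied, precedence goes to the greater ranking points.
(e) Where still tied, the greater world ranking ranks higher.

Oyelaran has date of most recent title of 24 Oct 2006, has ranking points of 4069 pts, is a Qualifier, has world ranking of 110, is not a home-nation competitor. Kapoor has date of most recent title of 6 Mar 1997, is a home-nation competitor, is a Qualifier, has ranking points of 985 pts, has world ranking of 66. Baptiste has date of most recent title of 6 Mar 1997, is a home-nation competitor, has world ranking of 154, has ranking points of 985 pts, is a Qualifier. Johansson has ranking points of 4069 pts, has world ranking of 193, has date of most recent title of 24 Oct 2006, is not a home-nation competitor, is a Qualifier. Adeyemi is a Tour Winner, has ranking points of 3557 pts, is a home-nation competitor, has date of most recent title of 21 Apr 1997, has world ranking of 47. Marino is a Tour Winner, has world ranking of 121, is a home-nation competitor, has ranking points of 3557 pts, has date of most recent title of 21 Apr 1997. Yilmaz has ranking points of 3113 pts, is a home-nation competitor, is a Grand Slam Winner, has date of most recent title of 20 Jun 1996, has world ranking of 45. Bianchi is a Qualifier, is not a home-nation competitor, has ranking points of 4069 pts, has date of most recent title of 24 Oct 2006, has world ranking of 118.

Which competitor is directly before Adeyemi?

By status category: Yilmaz (Grand Slam Winner); then Marino and Adeyemi (Tour Winner); then Johansson, Bianchi, Oyelaran, Baptiste and Kapoor (Qualifier).
Marino and Adeyemi both have date of most recent title 21 Apr 1997, so the next rule applies.
Marino and Adeyemi are each a home-nation competitor, so the next rule applies.
Marino and Adeyemi both have ranking points 3557 pts, so the next rule applies.
Among Marino and Adeyemi, by world ranking (higher first): Marino (121) before Adeyemi (47).
Among Johansson, Bianchi, Oyelaran, Baptiste and Kapoor, by date of most recent title (later first): Johansson, Bianchi and Oyelaran (24 Oct 2006) before Baptiste and Kapoor (6 Mar 1997).
Johansson, Bianchi and Oyelaran are each not a home-nation competitor, so the next rule applies.
Johansson, Bianchi and Oyelaran all have ranking points 4069 pts, so the next rule applies.
Among Johansson, Bianchi and Oyelaran, by world ranking (higher first): Johansson (193) before Bianchi (118) before Oyelaran (110).
Baptiste and Kapoor are each a home-nation competitor, so the next rule applies.
Baptiste and Kapoor both have ranking points 985 pts, so the next rule applies.
Among Baptiste and Kapoor, by world ranking (higher first): Baptiste (154) before Kapoor (66).
Order: Yilmaz, Marino, Adeyemi, Johansson, Bianchi, Oyelaran, Baptiste, Kapoor.

Marino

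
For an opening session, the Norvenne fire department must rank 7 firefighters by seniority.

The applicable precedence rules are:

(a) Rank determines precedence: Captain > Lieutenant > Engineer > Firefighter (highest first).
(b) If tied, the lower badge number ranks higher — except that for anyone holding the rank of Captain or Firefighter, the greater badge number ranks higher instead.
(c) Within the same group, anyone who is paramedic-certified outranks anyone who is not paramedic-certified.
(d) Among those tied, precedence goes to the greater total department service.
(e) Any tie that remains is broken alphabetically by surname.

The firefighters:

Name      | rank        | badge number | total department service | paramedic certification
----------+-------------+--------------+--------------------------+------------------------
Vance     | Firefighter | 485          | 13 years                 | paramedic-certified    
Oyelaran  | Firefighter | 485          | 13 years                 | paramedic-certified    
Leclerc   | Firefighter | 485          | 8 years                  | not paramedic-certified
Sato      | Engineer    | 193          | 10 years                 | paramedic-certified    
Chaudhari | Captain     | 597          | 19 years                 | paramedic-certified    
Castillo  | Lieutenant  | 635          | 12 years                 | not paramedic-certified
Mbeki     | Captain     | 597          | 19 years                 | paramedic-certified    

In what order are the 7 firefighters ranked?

By rank: Chaudhari and Mbeki (Captain); then Castillo (Lieutenant); then Sato (Engineer); then Oyelaran, Vance and Leclerc (Firefighter).
Chaudhari and Mbeki both have badge number 597, so the next rule applies.
Chaudhari and Mbeki are each paramedic-certified, so the next rule applies.
Chaudhari and Mbeki both have total department service 19 years, so the next rule applies.
Among Chaudhari and Mbeki, alphabetically by surname: Chaudhari before Mbeki.
Oyelaran, Vance and Leclerc all have badge number 485, so the next rule applies.
Among Oyelaran, Vance and Leclerc, paramedic-certified before not paramedic-certified: Oyelaran and Vance (paramedic-certified) before Leclerc (not paramedic-certified).
Oyelaran and Vance both have total department service 13 years, so the next rule applies.
Among Oyelaran and Vance, alphabetically by surname: Oyelaran before Vance.
Full order: Chaudhari, Mbeki, Castillo, Sato, Oyelaran, Vance, Leclerc.

Chaudhari, Mbeki, Castillo, Sato, Oyelaran, Vance, Leclerc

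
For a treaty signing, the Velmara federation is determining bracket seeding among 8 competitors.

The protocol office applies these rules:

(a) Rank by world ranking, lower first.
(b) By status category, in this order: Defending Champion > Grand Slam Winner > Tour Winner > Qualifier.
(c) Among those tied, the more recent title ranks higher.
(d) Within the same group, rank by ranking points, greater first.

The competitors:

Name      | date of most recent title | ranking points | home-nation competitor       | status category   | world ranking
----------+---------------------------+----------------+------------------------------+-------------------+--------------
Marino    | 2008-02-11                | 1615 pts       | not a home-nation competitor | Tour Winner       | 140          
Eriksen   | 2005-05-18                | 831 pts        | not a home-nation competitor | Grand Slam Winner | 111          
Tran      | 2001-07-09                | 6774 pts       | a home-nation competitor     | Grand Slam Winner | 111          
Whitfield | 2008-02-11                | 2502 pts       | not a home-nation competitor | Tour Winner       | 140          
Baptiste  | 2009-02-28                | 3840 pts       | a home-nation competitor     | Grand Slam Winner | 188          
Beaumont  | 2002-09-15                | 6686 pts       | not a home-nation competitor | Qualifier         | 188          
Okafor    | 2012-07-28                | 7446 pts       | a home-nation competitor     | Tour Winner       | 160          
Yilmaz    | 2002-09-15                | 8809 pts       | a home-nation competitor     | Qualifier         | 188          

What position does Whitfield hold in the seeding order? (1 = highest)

3

By world ranking (lower first): Eriksen and Tran (both 111); then Whitfield and Marino (both 140); then Okafor (160); then Baptiste, Yilmaz and Beaumont (each 188).
Eriksen and Tran are each Grand Slam Winner, so the next rule applies.
Among Eriksen and Tran, by date of most recent title (later first): Eriksen (2005-05-18) before Tran (2001-07-09).
Whitfield and Marino are each Tour Winner, so the next rule applies.
Whitfield and Marino both have date of most recent title 2008-02-11, so the next rule applies.
Among Whitfield and Marino, by ranking points (higher first): Whitfield (2502 pts) before Marino (1615 pts).
Among Baptiste, Yilmaz and Beaumont, by status category: Baptiste (Grand Slam Winner) before Yilmaz and Beaumont (Qualifier).
Yilmaz and Beaumont both have date of most recent title 2002-09-15, so the next rule applies.
Among Yilmaz and Beaumont, by ranking points (higher first): Yilmaz (8809 pts) before Beaumont (6686 pts).
Order: Eriksen, Tran, Whitfield, Marino, Okafor, Baptiste, Yilmaz, Beaumont. So position 3.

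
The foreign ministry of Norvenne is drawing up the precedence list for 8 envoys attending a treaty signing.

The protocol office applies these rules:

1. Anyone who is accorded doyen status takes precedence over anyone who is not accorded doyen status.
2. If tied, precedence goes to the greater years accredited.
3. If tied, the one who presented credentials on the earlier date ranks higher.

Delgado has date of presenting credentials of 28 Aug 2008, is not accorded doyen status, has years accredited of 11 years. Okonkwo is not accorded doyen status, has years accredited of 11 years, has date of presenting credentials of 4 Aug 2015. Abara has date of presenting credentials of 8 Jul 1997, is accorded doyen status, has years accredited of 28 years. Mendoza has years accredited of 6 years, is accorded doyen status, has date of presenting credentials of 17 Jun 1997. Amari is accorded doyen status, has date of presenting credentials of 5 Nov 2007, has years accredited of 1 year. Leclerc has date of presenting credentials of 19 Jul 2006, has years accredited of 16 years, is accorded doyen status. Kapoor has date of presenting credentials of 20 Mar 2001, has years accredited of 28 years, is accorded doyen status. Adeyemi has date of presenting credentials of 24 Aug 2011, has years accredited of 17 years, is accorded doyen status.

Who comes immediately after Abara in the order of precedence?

Kapoor

By the first rule: Abara, Kapoor, Adeyemi, Leclerc, Mendoza and Amari (each accorded doyen status); then Delgado and Okonkwo (both not accorded doyen status).
Among Abara, Kapoor, Adeyemi, Leclerc, Mendoza and Amari, by years accredited (higher first): Abara and Kapoor (28 years) before Adeyemi (17 years) before Leclerc (16 years) before Mendoza (6 years) before Amari (1 year).
Among Abara and Kapoor, by date of presenting credentials (earlier first): Abara (8 Jul 1997) before Kapoor (20 Mar 2001).
Delgado and Okonkwo both have years accredited 11 years, so the next rule applies.
Among Delgado and Okonkwo, by date of presenting credentials (earlier first): Delgado (28 Aug 2008) before Okonkwo (4 Aug 2015).
Order: Abara, Kapoor, Adeyemi, Leclerc, Mendoza, Amari, Delgado, Okonkwo.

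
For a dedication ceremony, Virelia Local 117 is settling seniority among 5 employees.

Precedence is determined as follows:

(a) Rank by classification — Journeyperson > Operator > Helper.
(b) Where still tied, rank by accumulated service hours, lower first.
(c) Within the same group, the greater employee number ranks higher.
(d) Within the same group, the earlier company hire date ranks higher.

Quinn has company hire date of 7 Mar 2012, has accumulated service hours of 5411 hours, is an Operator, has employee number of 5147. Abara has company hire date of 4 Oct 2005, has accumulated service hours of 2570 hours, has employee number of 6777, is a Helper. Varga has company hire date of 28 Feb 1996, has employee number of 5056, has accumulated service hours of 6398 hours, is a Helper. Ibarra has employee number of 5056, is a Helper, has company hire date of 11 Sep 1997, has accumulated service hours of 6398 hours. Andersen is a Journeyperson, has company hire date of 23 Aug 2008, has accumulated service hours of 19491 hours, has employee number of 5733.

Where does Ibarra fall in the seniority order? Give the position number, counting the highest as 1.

5

By classification: Andersen (Journeyperson); then Quinn (Operator); then Abara, Varga and Ibarra (Helper).
Among Abara, Varga and Ibarra, by accumulated service hours (lower first): Abara (2570 hours) before Varga and Ibarra (6398 hours).
Varga and Ibarra both have employee number 5056, so the next rule applies.
Among Varga and Ibarra, by company hire date (earlier first): Varga (28 Feb 1996) before Ibarra (11 Sep 1997).
Order: Andersen, Quinn, Abara, Varga, Ibarra. So position 5.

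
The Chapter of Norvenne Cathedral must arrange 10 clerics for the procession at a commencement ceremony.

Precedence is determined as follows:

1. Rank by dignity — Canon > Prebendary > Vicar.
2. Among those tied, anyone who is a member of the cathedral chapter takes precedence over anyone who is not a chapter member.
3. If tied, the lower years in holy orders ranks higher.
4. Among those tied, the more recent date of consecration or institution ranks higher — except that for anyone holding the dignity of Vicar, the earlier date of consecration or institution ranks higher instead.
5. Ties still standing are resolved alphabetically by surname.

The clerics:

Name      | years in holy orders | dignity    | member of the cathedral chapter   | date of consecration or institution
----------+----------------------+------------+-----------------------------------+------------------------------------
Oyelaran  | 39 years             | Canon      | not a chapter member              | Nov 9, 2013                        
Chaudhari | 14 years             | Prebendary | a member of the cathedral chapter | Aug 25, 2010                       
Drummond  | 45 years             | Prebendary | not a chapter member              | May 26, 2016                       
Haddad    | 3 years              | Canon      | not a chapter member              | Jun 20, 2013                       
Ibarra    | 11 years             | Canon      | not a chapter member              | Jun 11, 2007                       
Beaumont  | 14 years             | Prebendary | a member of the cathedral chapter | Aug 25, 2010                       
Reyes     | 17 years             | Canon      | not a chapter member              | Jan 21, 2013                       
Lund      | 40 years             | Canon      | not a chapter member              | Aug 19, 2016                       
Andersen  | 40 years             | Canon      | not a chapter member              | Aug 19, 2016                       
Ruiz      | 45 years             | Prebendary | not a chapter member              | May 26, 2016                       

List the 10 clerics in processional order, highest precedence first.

By dignity: Haddad, Ibarra, Reyes, Oyelaran, Andersen and Lund (Canon); then Beaumont, Chaudhari, Drummond and Ruiz (Prebendary).
Haddad, Ibarra, Reyes, Oyelaran, Andersen and Lund are each not a chapter member, so the next rule applies.
Among Haddad, Ibarra, Reyes, Oyelaran, Andersen and Lund, by years in holy orders (lower first): Haddad (3 years) before Ibarra (11 years) before Reyes (17 years) before Oyelaran (39 years) before Andersen and Lund (40 years).
Andersen and Lund both have date of consecration or institution Aug 19, 2016, so the next rule applies.
Among Andersen and Lund, alphabetically by surname: Andersen before Lund.
Among Beaumont, Chaudhari, Drummond and Ruiz, a member of the cathedral chapter before not a chapter member: Beaumont and Chaudhari (a member of the cathedral chapter) before Drummond and Ruiz (not a chapter member).
Beaumont and Chaudhari both have years in holy orders 14 years, so the next rule applies.
Beaumont and Chaudhari both have date of consecration or institution Aug 25, 2010, so the next rule applies.
Among Beaumont and Chaudhari, alphabetically by surname: Beaumont before Chaudhari.
Drummond and Ruiz both have years in holy orders 45 years, so the next rule applies.
Drummond and Ruiz both have date of consecration or institution May 26, 2016, so the next rule applies.
Among Drummond and Ruiz, alphabetically by surname: Drummond before Ruiz.
Full order: Haddad, Ibarra, Reyes, Oyelaran, Andersen, Lund, Beaumont, Chaudhari, Drummond, Ruiz.

Haddad, Ibarra, Reyes, Oyelaran, Andersen, Lund, Beaumont, Chaudhari, Drummond, Ruiz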